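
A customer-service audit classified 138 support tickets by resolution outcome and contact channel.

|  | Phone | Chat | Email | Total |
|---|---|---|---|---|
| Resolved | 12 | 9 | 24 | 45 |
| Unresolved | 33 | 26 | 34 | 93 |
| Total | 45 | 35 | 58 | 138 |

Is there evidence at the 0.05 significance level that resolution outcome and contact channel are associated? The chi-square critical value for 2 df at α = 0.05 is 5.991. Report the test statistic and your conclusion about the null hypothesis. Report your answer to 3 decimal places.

3.510; fail to reject H₀

Grand total N = 138.
Expected counts (row total × column total / N):
  Resolved, Phone: 45×45/138 = 14.6739
  Resolved, Chat: 45×35/138 = 11.4130
  Resolved, Email: 45×58/138 = 18.9130
  Unresolved, Phone: 93×45/138 = 30.3261
  Unresolved, Chat: 93×35/138 = 23.5870
  Unresolved, Email: 93×58/138 = 39.0870
Contributions (O − E)²/E:
  (12 − 14.6739)²/14.6739 = 0.4872
  (9 − 11.4130)²/11.4130 = 0.5102
  (24 − 18.9130)²/18.9130 = 1.3682
  (33 − 30.3261)²/30.3261 = 0.2358
  (26 − 23.5870)²/23.5870 = 0.2469
  (34 − 39.0870)²/39.0870 = 0.6621
χ² = 0.4872 + 0.5102 + 1.3682 + 0.2358 + 0.2469 + 0.6621 = 3.510
df = (2−1)(3−1) = 2. Since 3.510 < 5.991, fail to reject the null hypothesis of independence at α = 0.05.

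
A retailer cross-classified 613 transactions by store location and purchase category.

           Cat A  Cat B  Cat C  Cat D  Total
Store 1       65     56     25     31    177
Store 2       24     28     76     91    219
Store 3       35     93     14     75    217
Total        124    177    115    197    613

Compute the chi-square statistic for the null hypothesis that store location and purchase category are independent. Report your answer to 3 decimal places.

Grand total N = 613.
Expected counts (row total × column total / N):
  Store 1, Cat A: 177×124/613 = 35.8042
  Store 1, Cat B: 177×177/613 = 51.1077
  Store 1, Cat C: 177×115/613 = 33.2055
  Store 1, Cat D: 177×197/613 = 56.8825
  Store 2, Cat A: 219×124/613 = 44.3002
  Store 2, Cat B: 219×177/613 = 63.2349
  Store 2, Cat C: 219×115/613 = 41.0848
  Store 2, Cat D: 219×197/613 = 70.3801
  Store 3, Cat A: 217×124/613 = 43.8956
  Store 3, Cat B: 217×177/613 = 62.6574
  Store 3, Cat C: 217×115/613 = 40.7096
  Store 3, Cat D: 217×197/613 = 69.7374
Contributions (O − E)²/E:
  (65 − 35.8042)²/35.8042 = 23.8071
  (56 − 51.1077)²/51.1077 = 0.4683
  (25 − 33.2055)²/33.2055 = 2.0277
  (31 − 56.8825)²/56.8825 = 11.7770
  (24 − 44.3002)²/44.3002 = 9.3024
  (28 − 63.2349)²/63.2349 = 19.6331
  (76 − 41.0848)²/41.0848 = 29.6721
  (91 − 70.3801)²/70.3801 = 6.0412
  (35 − 43.8956)²/43.8956 = 1.8027
  (93 − 62.6574)²/62.6574 = 14.6938
  (14 − 40.7096)²/40.7096 = 17.5242
  (75 − 69.7374)²/69.7374 = 0.3971
χ² = 23.8071 + 0.4683 + 2.0277 + 11.7770 + 9.3024 + 19.6331 + 29.6721 + 6.0412 + 1.8027 + 14.6938 + 17.5242 + 0.3971 = 137.147

137.147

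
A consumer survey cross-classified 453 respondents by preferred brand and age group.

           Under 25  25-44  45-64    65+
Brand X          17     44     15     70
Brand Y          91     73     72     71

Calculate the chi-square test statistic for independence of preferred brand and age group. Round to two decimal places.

43.52

Row totals: 146, 307. Column totals: 108, 117, 87, 141. Grand total N = 453.
Expected counts (row total × column total / N):
  Brand X, Under 25: 146×108/453 = 34.808
  Brand X, 25-44: 146×117/453 = 37.709
  Brand X, 45-64: 146×87/453 = 28.040
  Brand X, 65+: 146×141/453 = 45.444
  Brand Y, Under 25: 307×108/453 = 73.192
  Brand Y, 25-44: 307×117/453 = 79.291
  Brand Y, 45-64: 307×87/453 = 58.960
  Brand Y, 65+: 307×141/453 = 95.556
Contributions (O − E)²/E:
  (17 − 34.808)²/34.808 = 9.1107
  (44 − 37.709)²/37.709 = 1.0495
  (15 − 28.040)²/28.040 = 6.0643
  (70 − 45.444)²/45.444 = 13.2690
  (91 − 73.192)²/73.192 = 4.3328
  (73 − 79.291)²/79.291 = 0.4991
  (72 − 58.960)²/58.960 = 2.8840
  (71 − 95.556)²/95.556 = 6.3104
χ² = 9.1107 + 1.0495 + 6.0643 + 13.2690 + 4.3328 + 0.4991 + 2.8840 + 6.3104 = 43.52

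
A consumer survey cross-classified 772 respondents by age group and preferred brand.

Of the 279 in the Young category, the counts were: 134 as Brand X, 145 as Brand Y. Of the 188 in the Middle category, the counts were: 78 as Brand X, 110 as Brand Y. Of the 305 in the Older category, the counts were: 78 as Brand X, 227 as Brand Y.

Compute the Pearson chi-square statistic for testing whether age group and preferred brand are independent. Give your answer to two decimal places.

32.96

Row totals: 279, 188, 305. Column totals: 290, 482. Grand total N = 772.
Expected counts (row total × column total / N):
  Young, Brand X: 279×290/772 = 104.806
  Young, Brand Y: 279×482/772 = 174.194
  Middle, Brand X: 188×290/772 = 70.622
  Middle, Brand Y: 188×482/772 = 117.378
  Older, Brand X: 305×290/772 = 114.573
  Older, Brand Y: 305×482/772 = 190.427
Contributions (O − E)²/E:
  (134 − 104.806)²/104.806 = 8.1321
  (145 − 174.194)²/174.194 = 4.8928
  (78 − 70.622)²/70.622 = 0.7708
  (110 − 117.378)²/117.378 = 0.4638
  (78 − 114.573)²/114.573 = 11.6745
  (227 − 190.427)²/190.427 = 7.0241
χ² = 8.1321 + 4.8928 + 0.7708 + 0.4638 + 11.6745 + 7.0241 = 32.96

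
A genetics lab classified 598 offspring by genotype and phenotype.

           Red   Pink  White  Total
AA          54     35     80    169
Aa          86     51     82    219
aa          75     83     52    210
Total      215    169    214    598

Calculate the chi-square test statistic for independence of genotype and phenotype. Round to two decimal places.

Grand total N = 598.
Expected counts (row total × column total / N):
  AA, Red: 169×215/598 = 60.761
  AA, Pink: 169×169/598 = 47.761
  AA, White: 169×214/598 = 60.478
  Aa, Red: 219×215/598 = 78.737
  Aa, Pink: 219×169/598 = 61.891
  Aa, White: 219×214/598 = 78.371
  aa, Red: 210×215/598 = 75.502
  aa, Pink: 210×169/598 = 59.348
  aa, White: 210×214/598 = 75.151
Contributions (O − E)²/E:
  (54 − 60.761)²/60.761 = 0.7523
  (35 − 47.761)²/47.761 = 3.4095
  (80 − 60.478)²/60.478 = 6.3016
  (86 − 78.737)²/78.737 = 0.6700
  (51 − 61.891)²/61.891 = 1.9165
  (82 − 78.371)²/78.371 = 0.1680
  (75 − 75.502)²/75.502 = 0.0033
  (83 − 59.348)²/59.348 = 9.4260
  (52 − 75.151)²/75.151 = 7.1319
χ² = 0.7523 + 3.4095 + 6.3016 + 0.6700 + 1.9165 + 0.1680 + 0.0033 + 9.4260 + 7.1319 = 29.78

29.78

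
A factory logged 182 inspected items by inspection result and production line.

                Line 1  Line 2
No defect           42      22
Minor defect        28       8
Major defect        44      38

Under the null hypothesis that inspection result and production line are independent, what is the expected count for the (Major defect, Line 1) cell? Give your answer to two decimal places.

51.36

Row total (Major defect) = 82; column total (Line 1) = 114; grand total N = 182.
Expected count = (row total × column total) / N = 82 × 114 / 182 = 51.36.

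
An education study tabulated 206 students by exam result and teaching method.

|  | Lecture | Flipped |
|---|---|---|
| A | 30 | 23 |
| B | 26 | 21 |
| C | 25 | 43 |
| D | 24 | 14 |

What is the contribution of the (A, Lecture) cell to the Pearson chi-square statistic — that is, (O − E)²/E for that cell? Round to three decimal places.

Row total (A) = 53; column total (Lecture) = 105; N = 206.
Expected count E = 53 × 105 / 206 = 27.0146.
Contribution = (O − E)²/E = (30 − 27.0146)² / 27.0146 = 0.330.

0.330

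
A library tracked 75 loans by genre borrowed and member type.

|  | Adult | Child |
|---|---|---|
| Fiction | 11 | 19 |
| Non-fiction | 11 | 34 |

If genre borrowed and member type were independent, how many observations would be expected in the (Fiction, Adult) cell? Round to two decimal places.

Row total (Fiction) = 30; column total (Adult) = 22; grand total N = 75.
Expected count = (row total × column total) / N = 30 × 22 / 75 = 8.80.

8.80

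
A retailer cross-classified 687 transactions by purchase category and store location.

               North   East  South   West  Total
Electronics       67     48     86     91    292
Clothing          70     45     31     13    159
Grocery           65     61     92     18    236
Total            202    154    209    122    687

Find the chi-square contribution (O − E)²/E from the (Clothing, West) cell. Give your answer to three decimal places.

Row total (Clothing) = 159; column total (West) = 122; N = 687.
Expected count E = 159 × 122 / 687 = 28.23581.
Contribution = (O − E)²/E = (13 − 28.23581)² / 28.23581 = 8.221.

8.221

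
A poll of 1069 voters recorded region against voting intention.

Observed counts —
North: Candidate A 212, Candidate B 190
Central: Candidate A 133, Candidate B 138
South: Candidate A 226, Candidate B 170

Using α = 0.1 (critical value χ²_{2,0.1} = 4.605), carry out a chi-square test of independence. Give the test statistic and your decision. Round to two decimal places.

4.25; fail to reject H₀

Row totals: 402, 271, 396. Column totals: 571, 498. Grand total N = 1069.
Expected counts (row total × column total / N):
  North, Candidate A: 402×571/1069 = 214.726
  North, Candidate B: 402×498/1069 = 187.274
  Central, Candidate A: 271×571/1069 = 144.753
  Central, Candidate B: 271×498/1069 = 126.247
  South, Candidate A: 396×571/1069 = 211.521
  South, Candidate B: 396×498/1069 = 184.479
Contributions (O − E)²/E:
  (212 − 214.726)²/214.726 = 0.0346
  (190 − 187.274)²/187.274 = 0.0397
  (133 − 144.753)²/144.753 = 0.9543
  (138 − 126.247)²/126.247 = 1.0941
  (226 − 211.521)²/211.521 = 0.9911
  (170 − 184.479)²/184.479 = 1.1364
χ² = 0.0346 + 0.0397 + 0.9543 + 1.0941 + 0.9911 + 1.1364 = 4.25
df = (3−1)(2−1) = 2. Since 4.25 < 4.605, fail to reject the null hypothesis of independence at α = 0.1.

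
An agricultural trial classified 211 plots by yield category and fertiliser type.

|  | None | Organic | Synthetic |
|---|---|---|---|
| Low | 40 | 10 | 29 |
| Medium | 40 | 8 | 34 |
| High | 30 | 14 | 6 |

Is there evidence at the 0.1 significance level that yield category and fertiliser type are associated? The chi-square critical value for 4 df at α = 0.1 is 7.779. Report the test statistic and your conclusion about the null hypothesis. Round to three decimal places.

17.010; reject H₀

Row totals: 79, 82, 50. Column totals: 110, 32, 69. Grand total N = 211.
Expected counts (row total × column total / N):
  Low, None: 79×110/211 = 41.18483
  Low, Organic: 79×32/211 = 11.98104
  Low, Synthetic: 79×69/211 = 25.83412
  Medium, None: 82×110/211 = 42.74882
  Medium, Organic: 82×32/211 = 12.43602
  Medium, Synthetic: 82×69/211 = 26.81517
  High, None: 50×110/211 = 26.06635
  High, Organic: 50×32/211 = 7.58294
  High, Synthetic: 50×69/211 = 16.35071
Contributions (O − E)²/E:
  (40 − 41.18483)²/41.18483 = 0.0341
  (10 − 11.98104)²/11.98104 = 0.3276
  (29 − 25.83412)²/25.83412 = 0.3880
  (40 − 42.74882)²/42.74882 = 0.1768
  (8 − 12.43602)²/12.43602 = 1.5824
  (34 − 26.81517)²/26.81517 = 1.9251
  (30 − 26.06635)²/26.06635 = 0.5936
  (14 − 7.58294)²/7.58294 = 5.4304
  (6 − 16.35071)²/16.35071 = 6.5524
χ² = 0.0341 + 0.3276 + 0.3880 + 0.1768 + 1.5824 + 1.9251 + 0.5936 + 5.4304 + 6.5524 = 17.010
df = (3−1)(3−1) = 4. Since 17.010 > 7.779, reject the null hypothesis of independence at α = 0.1.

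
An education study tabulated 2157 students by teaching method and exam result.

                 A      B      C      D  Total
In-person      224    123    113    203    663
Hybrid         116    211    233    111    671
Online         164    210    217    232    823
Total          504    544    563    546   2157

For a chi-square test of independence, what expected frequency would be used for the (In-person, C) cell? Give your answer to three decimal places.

173.050

Row total (In-person) = 663; column total (C) = 563; grand total N = 2157.
Expected count = (row total × column total) / N = 663 × 563 / 2157 = 173.050.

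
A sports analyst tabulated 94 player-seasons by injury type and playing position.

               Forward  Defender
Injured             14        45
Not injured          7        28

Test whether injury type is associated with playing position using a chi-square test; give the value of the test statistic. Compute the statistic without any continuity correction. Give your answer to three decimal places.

0.176

Row totals: 59, 35. Column totals: 21, 73. Grand total N = 94.
Expected counts (row total × column total / N):
  Injured, Forward: 59×21/94 = 13.1809
  Injured, Defender: 59×73/94 = 45.8191
  Not injured, Forward: 35×21/94 = 7.8191
  Not injured, Defender: 35×73/94 = 27.1809
Contributions (O − E)²/E:
  (14 − 13.1809)²/13.1809 = 0.0509
  (45 − 45.8191)²/45.8191 = 0.0146
  (7 − 7.8191)²/7.8191 = 0.0858
  (28 − 27.1809)²/27.1809 = 0.0247
χ² = 0.0509 + 0.0146 + 0.0858 + 0.0247 = 0.176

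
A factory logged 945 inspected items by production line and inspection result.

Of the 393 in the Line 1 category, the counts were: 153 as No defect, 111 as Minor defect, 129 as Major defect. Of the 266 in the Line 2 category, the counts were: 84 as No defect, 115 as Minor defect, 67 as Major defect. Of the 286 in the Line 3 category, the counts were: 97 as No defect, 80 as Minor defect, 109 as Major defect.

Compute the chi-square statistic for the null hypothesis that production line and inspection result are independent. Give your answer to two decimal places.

23.33

Row totals: 393, 266, 286. Column totals: 334, 306, 305. Grand total N = 945.
Expected counts (row total × column total / N):
  Line 1, No defect: 393×334/945 = 138.9016
  Line 1, Minor defect: 393×306/945 = 127.2571
  Line 1, Major defect: 393×305/945 = 126.8413
  Line 2, No defect: 266×334/945 = 94.0148
  Line 2, Minor defect: 266×306/945 = 86.1333
  Line 2, Major defect: 266×305/945 = 85.8519
  Line 3, No defect: 286×334/945 = 101.0836
  Line 3, Minor defect: 286×306/945 = 92.6095
  Line 3, Major defect: 286×305/945 = 92.3069
Contributions (O − E)²/E:
  (153 − 138.9016)²/138.9016 = 1.4310
  (111 − 127.2571)²/127.2571 = 2.0768
  (129 − 126.8413)²/126.8413 = 0.0367
  (84 − 94.0148)²/94.0148 = 1.0668
  (115 − 86.1333)²/86.1333 = 9.6744
  (67 − 85.8519)²/85.8519 = 4.1396
  (97 − 101.0836)²/101.0836 = 0.1650
  (80 − 92.6095)²/92.6095 = 1.7169
  (109 − 92.3069)²/92.3069 = 3.0188
χ² = 1.4310 + 2.0768 + 0.0367 + 1.0668 + 9.6744 + 4.1396 + 0.1650 + 1.7169 + 3.0188 = 23.33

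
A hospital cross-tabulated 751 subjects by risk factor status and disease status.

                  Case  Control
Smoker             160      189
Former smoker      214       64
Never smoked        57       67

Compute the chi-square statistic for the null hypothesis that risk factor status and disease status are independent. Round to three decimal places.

Row totals: 349, 278, 124. Column totals: 431, 320. Grand total N = 751.
Expected counts (row total × column total / N):
  Smoker, Case: 349×431/751 = 200.2916
  Smoker, Control: 349×320/751 = 148.7084
  Former smoker, Case: 278×431/751 = 159.5446
  Former smoker, Control: 278×320/751 = 118.4554
  Never smoked, Case: 124×431/751 = 71.1638
  Never smoked, Control: 124×320/751 = 52.8362
Contributions (O − E)²/E:
  (160 − 200.2916)²/200.2916 = 8.1052
  (189 − 148.7084)²/148.7084 = 10.9168
  (214 − 159.5446)²/159.5446 = 18.5866
  (64 − 118.4554)²/118.4554 = 25.0338
  (57 − 71.1638)²/71.1638 = 2.8190
  (67 − 52.8362)²/52.8362 = 3.7969
χ² = 8.1052 + 10.9168 + 18.5866 + 25.0338 + 2.8190 + 3.7969 = 69.258

69.258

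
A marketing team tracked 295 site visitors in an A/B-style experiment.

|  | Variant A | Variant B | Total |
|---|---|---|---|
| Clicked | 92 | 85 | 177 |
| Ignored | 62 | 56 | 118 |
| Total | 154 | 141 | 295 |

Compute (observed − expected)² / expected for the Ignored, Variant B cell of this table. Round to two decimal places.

Row total (Ignored) = 118; column total (Variant B) = 141; N = 295.
Expected count E = 118 × 141 / 295 = 56.400.
Contribution = (O − E)²/E = (56 − 56.400)² / 56.400 = 0.00.

0.00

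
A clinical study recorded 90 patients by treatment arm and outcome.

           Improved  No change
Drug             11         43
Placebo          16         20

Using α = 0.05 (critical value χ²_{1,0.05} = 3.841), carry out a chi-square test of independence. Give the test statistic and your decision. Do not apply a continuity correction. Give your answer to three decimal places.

5.961; reject H₀

Row totals: 54, 36. Column totals: 27, 63. Grand total N = 90.
Expected counts (row total × column total / N):
  Drug, Improved: 54×27/90 = 16.2000
  Drug, No change: 54×63/90 = 37.8000
  Placebo, Improved: 36×27/90 = 10.8000
  Placebo, No change: 36×63/90 = 25.2000
Contributions (O − E)²/E:
  (11 − 16.2000)²/16.2000 = 1.6691
  (43 − 37.8000)²/37.8000 = 0.7153
  (16 − 10.8000)²/10.8000 = 2.5037
  (20 − 25.2000)²/25.2000 = 1.0730
χ² = 1.6691 + 0.7153 + 2.5037 + 1.0730 = 5.961
df = (2−1)(2−1) = 1. Since 5.961 > 3.841, reject the null hypothesis of independence at α = 0.05.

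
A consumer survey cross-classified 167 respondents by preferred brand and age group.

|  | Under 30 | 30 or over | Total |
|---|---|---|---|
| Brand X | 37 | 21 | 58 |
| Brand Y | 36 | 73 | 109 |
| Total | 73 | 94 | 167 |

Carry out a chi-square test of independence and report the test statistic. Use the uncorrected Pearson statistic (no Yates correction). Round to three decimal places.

14.563

Grand total N = 167.
Expected counts (row total × column total / N):
  Brand X, Under 30: 58×73/167 = 25.3533
  Brand X, 30 or over: 58×94/167 = 32.6467
  Brand Y, Under 30: 109×73/167 = 47.6467
  Brand Y, 30 or over: 109×94/167 = 61.3533
Contributions (O − E)²/E:
  (37 − 25.3533)²/25.3533 = 5.3502
  (21 − 32.6467)²/32.6467 = 4.1550
  (36 − 47.6467)²/47.6467 = 2.8469
  (73 − 61.3533)²/61.3533 = 2.2109
χ² = 5.3502 + 4.1550 + 2.8469 + 2.2109 = 14.563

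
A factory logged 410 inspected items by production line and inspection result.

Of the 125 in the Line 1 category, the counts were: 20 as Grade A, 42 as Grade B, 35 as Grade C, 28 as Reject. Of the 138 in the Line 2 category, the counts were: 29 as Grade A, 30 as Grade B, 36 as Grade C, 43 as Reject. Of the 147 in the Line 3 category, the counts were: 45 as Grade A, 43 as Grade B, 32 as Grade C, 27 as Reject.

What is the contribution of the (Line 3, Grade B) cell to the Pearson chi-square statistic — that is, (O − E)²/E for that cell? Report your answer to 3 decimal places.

0.076

Row total (Line 3) = 147; column total (Grade B) = 115; N = 410.
Expected count E = 147 × 115 / 410 = 41.2317.
Contribution = (O − E)²/E = (43 − 41.2317)² / 41.2317 = 0.076.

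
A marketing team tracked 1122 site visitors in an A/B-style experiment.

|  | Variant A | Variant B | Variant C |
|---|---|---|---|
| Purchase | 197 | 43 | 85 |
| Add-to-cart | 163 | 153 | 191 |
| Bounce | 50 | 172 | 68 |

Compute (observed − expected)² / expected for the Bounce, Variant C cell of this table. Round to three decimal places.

Row total (Bounce) = 290; column total (Variant C) = 344; N = 1122.
Expected count E = 290 × 344 / 1122 = 88.91266.
Contribution = (O − E)²/E = (68 − 88.91266)² / 88.91266 = 4.919.

4.919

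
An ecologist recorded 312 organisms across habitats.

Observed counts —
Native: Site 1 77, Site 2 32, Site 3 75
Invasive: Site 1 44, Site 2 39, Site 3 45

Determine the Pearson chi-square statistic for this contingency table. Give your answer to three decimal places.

Row totals: 184, 128. Column totals: 121, 71, 120. Grand total N = 312.
Expected counts (row total × column total / N):
  Native, Site 1: 184×121/312 = 71.3590
  Native, Site 2: 184×71/312 = 41.8718
  Native, Site 3: 184×120/312 = 70.7692
  Invasive, Site 1: 128×121/312 = 49.6410
  Invasive, Site 2: 128×71/312 = 29.1282
  Invasive, Site 3: 128×120/312 = 49.2308
Contributions (O − E)²/E:
  (77 − 71.3590)²/71.3590 = 0.4459
  (32 − 41.8718)²/41.8718 = 2.3274
  (75 − 70.7692)²/70.7692 = 0.2529
  (44 − 49.6410)²/49.6410 = 0.6410
  (39 − 29.1282)²/29.1282 = 3.3456
  (45 − 49.2308)²/49.2308 = 0.3636
χ² = 0.4459 + 2.3274 + 0.2529 + 0.6410 + 3.3456 + 0.3636 = 7.376

7.376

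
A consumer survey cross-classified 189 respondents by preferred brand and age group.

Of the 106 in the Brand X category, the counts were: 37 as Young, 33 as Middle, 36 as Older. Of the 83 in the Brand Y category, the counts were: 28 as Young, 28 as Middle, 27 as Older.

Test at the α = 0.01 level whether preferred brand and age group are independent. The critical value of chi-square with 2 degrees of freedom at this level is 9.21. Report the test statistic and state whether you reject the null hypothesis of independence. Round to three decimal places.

Row totals: 106, 83. Column totals: 65, 61, 63. Grand total N = 189.
Expected counts (row total × column total / N):
  Brand X, Young: 106×65/189 = 36.4550
  Brand X, Middle: 106×61/189 = 34.2116
  Brand X, Older: 106×63/189 = 35.3333
  Brand Y, Young: 83×65/189 = 28.5450
  Brand Y, Middle: 83×61/189 = 26.7884
  Brand Y, Older: 83×63/189 = 27.6667
Contributions (O − E)²/E:
  (37 − 36.4550)²/36.4550 = 0.0081
  (33 − 34.2116)²/34.2116 = 0.0429
  (36 − 35.3333)²/35.3333 = 0.0126
  (28 − 28.5450)²/28.5450 = 0.0104
  (28 − 26.7884)²/26.7884 = 0.0548
  (27 − 27.6667)²/27.6667 = 0.0161
χ² = 0.0081 + 0.0429 + 0.0126 + 0.0104 + 0.0548 + 0.0161 = 0.145
df = (2−1)(3−1) = 2. Since 0.145 < 9.21, fail to reject the null hypothesis of independence at α = 0.01.

0.145; fail to reject H₀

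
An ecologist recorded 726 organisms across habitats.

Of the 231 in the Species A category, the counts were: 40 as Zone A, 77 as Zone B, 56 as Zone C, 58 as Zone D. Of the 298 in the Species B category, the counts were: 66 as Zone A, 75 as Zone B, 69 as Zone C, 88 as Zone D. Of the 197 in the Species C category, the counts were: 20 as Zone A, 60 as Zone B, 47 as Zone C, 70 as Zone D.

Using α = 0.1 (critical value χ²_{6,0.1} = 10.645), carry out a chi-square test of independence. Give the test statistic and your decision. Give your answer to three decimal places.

Row totals: 231, 298, 197. Column totals: 126, 212, 172, 216. Grand total N = 726.
Expected counts (row total × column total / N):
  Species A, Zone A: 231×126/726 = 40.0909
  Species A, Zone B: 231×212/726 = 67.4545
  Species A, Zone C: 231×172/726 = 54.7273
  Species A, Zone D: 231×216/726 = 68.7273
  Species B, Zone A: 298×126/726 = 51.7190
  Species B, Zone B: 298×212/726 = 87.0193
  Species B, Zone C: 298×172/726 = 70.6006
  Species B, Zone D: 298×216/726 = 88.6612
  Species C, Zone A: 197×126/726 = 34.1901
  Species C, Zone B: 197×212/726 = 57.5262
  Species C, Zone C: 197×172/726 = 46.6722
  Species C, Zone D: 197×216/726 = 58.6116
Contributions (O − E)²/E:
  (40 − 40.0909)²/40.0909 = 0.0002
  (77 − 67.4545)²/67.4545 = 1.3508
  (56 − 54.7273)²/54.7273 = 0.0296
  (58 − 68.7273)²/68.7273 = 1.6744
  (66 − 51.7190)²/51.7190 = 3.9434
  (75 − 87.0193)²/87.0193 = 1.6601
  (69 − 70.6006)²/70.6006 = 0.0363
  (88 − 88.6612)²/88.6612 = 0.0049
  (20 − 34.1901)²/34.1901 = 5.8894
  (60 − 57.5262)²/57.5262 = 0.1064
  (47 − 46.6722)²/46.6722 = 0.0023
  (70 − 58.6116)²/58.6116 = 2.2128
χ² = 0.0002 + 1.3508 + 0.0296 + 1.6744 + 3.9434 + 1.6601 + 0.0363 + 0.0049 + 5.8894 + 0.1064 + 0.0023 + 2.2128 = 16.911
df = (3−1)(4−1) = 6. Since 16.911 > 10.645, reject the null hypothesis of independence at α = 0.1.

16.911; reject H₀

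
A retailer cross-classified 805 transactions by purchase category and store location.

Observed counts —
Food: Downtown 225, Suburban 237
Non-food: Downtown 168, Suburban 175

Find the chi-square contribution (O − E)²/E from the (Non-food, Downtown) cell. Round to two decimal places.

Row total (Non-food) = 343; column total (Downtown) = 393; N = 805.
Expected count E = 343 × 393 / 805 = 167.452.
Contribution = (O − E)²/E = (168 − 167.452)² / 167.452 = 0.00.

0.00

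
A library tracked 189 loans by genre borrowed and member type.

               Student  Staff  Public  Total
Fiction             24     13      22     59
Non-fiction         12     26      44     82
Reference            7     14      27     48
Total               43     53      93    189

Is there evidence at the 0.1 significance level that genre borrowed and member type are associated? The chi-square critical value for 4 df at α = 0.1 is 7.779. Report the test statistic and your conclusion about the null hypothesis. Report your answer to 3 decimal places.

Grand total N = 189.
Expected counts (row total × column total / N):
  Fiction, Student: 59×43/189 = 13.4233
  Fiction, Staff: 59×53/189 = 16.5450
  Fiction, Public: 59×93/189 = 29.0317
  Non-fiction, Student: 82×43/189 = 18.6561
  Non-fiction, Staff: 82×53/189 = 22.9947
  Non-fiction, Public: 82×93/189 = 40.3492
  Reference, Student: 48×43/189 = 10.9206
  Reference, Staff: 48×53/189 = 13.4603
  Reference, Public: 48×93/189 = 23.6190
Contributions (O − E)²/E:
  (24 − 13.4233)²/13.4233 = 8.3338
  (13 − 16.5450)²/16.5450 = 0.7596
  (22 − 29.0317)²/29.0317 = 1.7031
  (12 − 18.6561)²/18.6561 = 2.3748
  (26 − 22.9947)²/22.9947 = 0.3928
  (44 − 40.3492)²/40.3492 = 0.3303
  (7 − 10.9206)²/10.9206 = 1.4075
  (14 − 13.4603)²/13.4603 = 0.0216
  (27 − 23.6190)²/23.6190 = 0.4840
χ² = 8.3338 + 0.7596 + 1.7031 + 2.3748 + 0.3928 + 0.3303 + 1.4075 + 0.0216 + 0.4840 = 15.808
df = (3−1)(3−1) = 4. Since 15.808 > 7.779, reject the null hypothesis of independence at α = 0.1.

15.808; reject H₀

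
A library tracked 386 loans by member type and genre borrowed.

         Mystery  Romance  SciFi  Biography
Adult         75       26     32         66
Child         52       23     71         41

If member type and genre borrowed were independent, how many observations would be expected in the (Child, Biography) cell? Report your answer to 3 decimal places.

51.837

Row total (Child) = 187; column total (Biography) = 107; grand total N = 386.
Expected count = (row total × column total) / N = 187 × 107 / 386 = 51.837.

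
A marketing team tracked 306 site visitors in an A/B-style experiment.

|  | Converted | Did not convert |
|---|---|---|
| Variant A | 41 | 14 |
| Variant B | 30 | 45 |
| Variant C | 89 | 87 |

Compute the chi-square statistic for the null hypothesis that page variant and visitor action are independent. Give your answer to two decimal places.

15.67

Row totals: 55, 75, 176. Column totals: 160, 146. Grand total N = 306.
Expected counts (row total × column total / N):
  Variant A, Converted: 55×160/306 = 28.758
  Variant A, Did not convert: 55×146/306 = 26.242
  Variant B, Converted: 75×160/306 = 39.216
  Variant B, Did not convert: 75×146/306 = 35.784
  Variant C, Converted: 176×160/306 = 92.026
  Variant C, Did not convert: 176×146/306 = 83.974
Contributions (O − E)²/E:
  (41 − 28.758)²/28.758 = 5.2113
  (14 − 26.242)²/26.242 = 5.7109
  (30 − 39.216)²/39.216 = 2.1658
  (45 − 35.784)²/35.784 = 2.3735
  (89 − 92.026)²/92.026 = 0.0995
  (87 − 83.974)²/83.974 = 0.1090
χ² = 5.2113 + 5.7109 + 2.1658 + 2.3735 + 0.0995 + 0.1090 = 15.67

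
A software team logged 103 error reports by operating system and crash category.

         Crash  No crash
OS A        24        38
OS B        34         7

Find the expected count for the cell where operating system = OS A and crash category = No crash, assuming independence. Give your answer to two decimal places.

27.09

Row total (OS A) = 62; column total (No crash) = 45; grand total N = 103.
Expected count = (row total × column total) / N = 62 × 45 / 103 = 27.09.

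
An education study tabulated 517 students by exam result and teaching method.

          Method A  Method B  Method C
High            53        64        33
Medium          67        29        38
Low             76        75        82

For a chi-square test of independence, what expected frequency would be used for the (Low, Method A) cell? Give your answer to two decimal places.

Row total (Low) = 233; column total (Method A) = 196; grand total N = 517.
Expected count = (row total × column total) / N = 233 × 196 / 517 = 88.33.

88.33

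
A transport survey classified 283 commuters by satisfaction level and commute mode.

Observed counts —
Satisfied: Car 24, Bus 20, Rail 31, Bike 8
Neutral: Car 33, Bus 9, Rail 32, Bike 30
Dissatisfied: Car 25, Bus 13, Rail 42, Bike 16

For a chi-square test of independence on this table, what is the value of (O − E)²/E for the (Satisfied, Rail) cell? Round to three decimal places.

0.001

Row total (Satisfied) = 83; column total (Rail) = 105; N = 283.
Expected count E = 83 × 105 / 283 = 30.7951.
Contribution = (O − E)²/E = (31 − 30.7951)² / 30.7951 = 0.001.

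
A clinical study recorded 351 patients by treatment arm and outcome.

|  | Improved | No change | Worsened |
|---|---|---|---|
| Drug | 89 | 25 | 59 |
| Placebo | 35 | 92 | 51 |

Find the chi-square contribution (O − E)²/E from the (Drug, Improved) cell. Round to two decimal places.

12.72

Row total (Drug) = 173; column total (Improved) = 124; N = 351.
Expected count E = 173 × 124 / 351 = 61.1168.
Contribution = (O − E)²/E = (89 − 61.1168)² / 61.1168 = 12.72.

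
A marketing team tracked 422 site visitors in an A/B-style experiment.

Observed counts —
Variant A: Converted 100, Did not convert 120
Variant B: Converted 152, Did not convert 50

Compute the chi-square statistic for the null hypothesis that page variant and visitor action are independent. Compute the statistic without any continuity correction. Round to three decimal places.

38.857

Row totals: 220, 202. Column totals: 252, 170. Grand total N = 422.
Expected counts (row total × column total / N):
  Variant A, Converted: 220×252/422 = 131.3744
  Variant A, Did not convert: 220×170/422 = 88.6256
  Variant B, Converted: 202×252/422 = 120.6256
  Variant B, Did not convert: 202×170/422 = 81.3744
Contributions (O − E)²/E:
  (100 − 131.3744)²/131.3744 = 7.4927
  (120 − 88.6256)²/88.6256 = 11.1069
  (152 − 120.6256)²/120.6256 = 8.1604
  (50 − 81.3744)²/81.3744 = 12.0966
χ² = 7.4927 + 11.1069 + 8.1604 + 12.0966 = 38.857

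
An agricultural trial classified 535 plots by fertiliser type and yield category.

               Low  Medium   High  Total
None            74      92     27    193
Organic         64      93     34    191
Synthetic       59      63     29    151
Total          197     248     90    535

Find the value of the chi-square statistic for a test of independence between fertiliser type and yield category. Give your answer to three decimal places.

3.434

Grand total N = 535.
Expected counts (row total × column total / N):
  None, Low: 193×197/535 = 71.0673
  None, Medium: 193×248/535 = 89.4654
  None, High: 193×90/535 = 32.4673
  Organic, Low: 191×197/535 = 70.3308
  Organic, Medium: 191×248/535 = 88.5383
  Organic, High: 191×90/535 = 32.1308
  Synthetic, Low: 151×197/535 = 55.6019
  Synthetic, Medium: 151×248/535 = 69.9963
  Synthetic, High: 151×90/535 = 25.4019
Contributions (O − E)²/E:
  (74 − 71.0673)²/71.0673 = 0.1210
  (92 − 89.4654)²/89.4654 = 0.0718
  (27 − 32.4673)²/32.4673 = 0.9207
  (64 − 70.3308)²/70.3308 = 0.5699
  (93 − 88.5383)²/88.5383 = 0.2248
  (34 − 32.1308)²/32.1308 = 0.1087
  (59 − 55.6019)²/55.6019 = 0.2077
  (63 − 69.9963)²/69.9963 = 0.6993
  (29 − 25.4019)²/25.4019 = 0.5097
χ² = 0.1210 + 0.0718 + 0.9207 + 0.5699 + 0.2248 + 0.1087 + 0.2077 + 0.6993 + 0.5097 = 3.434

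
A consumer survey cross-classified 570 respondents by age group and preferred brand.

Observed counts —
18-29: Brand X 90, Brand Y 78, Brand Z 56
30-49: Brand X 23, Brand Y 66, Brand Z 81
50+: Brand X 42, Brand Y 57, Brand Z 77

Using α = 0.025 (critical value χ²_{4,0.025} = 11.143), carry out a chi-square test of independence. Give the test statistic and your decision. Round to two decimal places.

Row totals: 224, 170, 176. Column totals: 155, 201, 214. Grand total N = 570.
Expected counts (row total × column total / N):
  18-29, Brand X: 224×155/570 = 60.912
  18-29, Brand Y: 224×201/570 = 78.989
  18-29, Brand Z: 224×214/570 = 84.098
  30-49, Brand X: 170×155/570 = 46.228
  30-49, Brand Y: 170×201/570 = 59.947
  30-49, Brand Z: 170×214/570 = 63.825
  50+, Brand X: 176×155/570 = 47.860
  50+, Brand Y: 176×201/570 = 62.063
  50+, Brand Z: 176×214/570 = 66.077
Contributions (O − E)²/E:
  (90 − 60.912)²/60.912 = 13.8907
  (78 − 78.989)²/78.989 = 0.0124
  (56 − 84.098)²/84.098 = 9.3878
  (23 − 46.228)²/46.228 = 11.6713
  (66 − 59.947)²/59.947 = 0.6112
  (81 − 63.825)²/63.825 = 4.6217
  (42 − 47.860)²/47.860 = 0.7175
  (57 − 62.063)²/62.063 = 0.4130
  (77 − 66.077)²/66.077 = 1.8056
χ² = 13.8907 + 0.0124 + 9.3878 + 11.6713 + 0.6112 + 4.6217 + 0.7175 + 0.4130 + 1.8056 = 43.13
df = (3−1)(3−1) = 4. Since 43.13 > 11.143, reject the null hypothesis of independence at α = 0.025.

43.13; reject H₀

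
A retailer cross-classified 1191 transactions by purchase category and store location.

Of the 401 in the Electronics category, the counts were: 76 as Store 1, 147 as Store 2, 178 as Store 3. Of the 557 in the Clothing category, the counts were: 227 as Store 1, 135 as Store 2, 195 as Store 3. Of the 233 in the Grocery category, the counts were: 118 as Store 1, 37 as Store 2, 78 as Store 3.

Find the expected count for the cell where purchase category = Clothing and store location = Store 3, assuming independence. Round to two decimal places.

210.92

Row total (Clothing) = 557; column total (Store 3) = 451; grand total N = 1191.
Expected count = (row total × column total) / N = 557 × 451 / 1191 = 210.92.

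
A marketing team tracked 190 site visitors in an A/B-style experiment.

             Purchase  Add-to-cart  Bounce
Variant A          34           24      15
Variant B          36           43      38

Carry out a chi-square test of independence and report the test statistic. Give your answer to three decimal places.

Row totals: 73, 117. Column totals: 70, 67, 53. Grand total N = 190.
Expected counts (row total × column total / N):
  Variant A, Purchase: 73×70/190 = 26.8947
  Variant A, Add-to-cart: 73×67/190 = 25.7421
  Variant A, Bounce: 73×53/190 = 20.3632
  Variant B, Purchase: 117×70/190 = 43.1053
  Variant B, Add-to-cart: 117×67/190 = 41.2579
  Variant B, Bounce: 117×53/190 = 32.6368
Contributions (O − E)²/E:
  (34 − 26.8947)²/26.8947 = 1.8771
  (24 − 25.7421)²/25.7421 = 0.1179
  (15 − 20.3632)²/20.3632 = 1.4125
  (36 − 43.1053)²/43.1053 = 1.1712
  (43 − 41.2579)²/41.2579 = 0.0736
  (38 − 32.6368)²/32.6368 = 0.8813
χ² = 1.8771 + 0.1179 + 1.4125 + 1.1712 + 0.0736 + 0.8813 = 5.534

5.534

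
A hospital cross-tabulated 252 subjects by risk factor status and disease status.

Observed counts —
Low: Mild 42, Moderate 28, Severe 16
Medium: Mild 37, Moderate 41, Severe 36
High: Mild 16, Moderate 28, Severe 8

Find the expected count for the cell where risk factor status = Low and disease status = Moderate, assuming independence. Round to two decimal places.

33.10

Row total (Low) = 86; column total (Moderate) = 97; grand total N = 252.
Expected count = (row total × column total) / N = 86 × 97 / 252 = 33.10.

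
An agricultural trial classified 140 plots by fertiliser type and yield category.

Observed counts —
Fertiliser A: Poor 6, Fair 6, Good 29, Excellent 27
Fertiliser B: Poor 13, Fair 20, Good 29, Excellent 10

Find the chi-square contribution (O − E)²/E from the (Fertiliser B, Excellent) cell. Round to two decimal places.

Row total (Fertiliser B) = 72; column total (Excellent) = 37; N = 140.
Expected count E = 72 × 37 / 140 = 19.029.
Contribution = (O − E)²/E = (10 − 19.029)² / 19.029 = 4.28.

4.28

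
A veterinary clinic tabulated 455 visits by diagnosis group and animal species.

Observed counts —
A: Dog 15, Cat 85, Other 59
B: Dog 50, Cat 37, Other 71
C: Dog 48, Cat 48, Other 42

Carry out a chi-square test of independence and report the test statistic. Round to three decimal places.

47.260

Row totals: 159, 158, 138. Column totals: 113, 170, 172. Grand total N = 455.
Expected counts (row total × column total / N):
  A, Dog: 159×113/455 = 39.4879
  A, Cat: 159×170/455 = 59.4066
  A, Other: 159×172/455 = 60.1055
  B, Dog: 158×113/455 = 39.2396
  B, Cat: 158×170/455 = 59.0330
  B, Other: 158×172/455 = 59.7275
  C, Dog: 138×113/455 = 34.2725
  C, Cat: 138×170/455 = 51.5604
  C, Other: 138×172/455 = 52.1670
Contributions (O − E)²/E:
  (15 − 39.4879)²/39.4879 = 15.1858
  (85 − 59.4066)²/59.4066 = 11.0261
  (59 − 60.1055)²/60.1055 = 0.0203
  (50 − 39.2396)²/39.2396 = 2.9507
  (37 − 59.0330)²/59.0330 = 8.2234
  (71 − 59.7275)²/59.7275 = 2.1275
  (48 − 34.2725)²/34.2725 = 5.4984
  (48 − 51.5604)²/51.5604 = 0.2459
  (42 − 52.1670)²/52.1670 = 1.9815
χ² = 15.1858 + 11.0261 + 0.0203 + 2.9507 + 8.2234 + 2.1275 + 5.4984 + 0.2459 + 1.9815 = 47.260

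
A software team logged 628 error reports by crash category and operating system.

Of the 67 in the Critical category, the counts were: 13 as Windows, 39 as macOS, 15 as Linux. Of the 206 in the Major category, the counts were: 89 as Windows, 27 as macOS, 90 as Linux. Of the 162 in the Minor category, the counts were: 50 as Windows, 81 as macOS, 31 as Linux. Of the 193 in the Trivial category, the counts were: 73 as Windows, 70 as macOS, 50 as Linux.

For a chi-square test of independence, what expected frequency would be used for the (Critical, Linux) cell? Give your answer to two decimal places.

19.84

Row total (Critical) = 67; column total (Linux) = 186; grand total N = 628.
Expected count = (row total × column total) / N = 67 × 186 / 628 = 19.84.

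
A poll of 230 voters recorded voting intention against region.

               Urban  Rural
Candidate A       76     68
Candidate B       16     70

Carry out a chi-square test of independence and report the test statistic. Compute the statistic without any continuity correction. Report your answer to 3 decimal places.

26.199

Row totals: 144, 86. Column totals: 92, 138. Grand total N = 230.
Expected counts (row total × column total / N):
  Candidate A, Urban: 144×92/230 = 57.6000
  Candidate A, Rural: 144×138/230 = 86.4000
  Candidate B, Urban: 86×92/230 = 34.4000
  Candidate B, Rural: 86×138/230 = 51.6000
Contributions (O − E)²/E:
  (76 − 57.6000)²/57.6000 = 5.8778
  (68 − 86.4000)²/86.4000 = 3.9185
  (16 − 34.4000)²/34.4000 = 9.8419
  (70 − 51.6000)²/51.6000 = 6.5612
χ² = 5.8778 + 3.9185 + 9.8419 + 6.5612 = 26.199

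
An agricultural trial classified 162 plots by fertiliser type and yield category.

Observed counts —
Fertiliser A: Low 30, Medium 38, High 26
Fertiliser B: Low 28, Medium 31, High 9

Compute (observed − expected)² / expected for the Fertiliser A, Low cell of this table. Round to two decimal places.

Row total (Fertiliser A) = 94; column total (Low) = 58; N = 162.
Expected count E = 94 × 58 / 162 = 33.654.
Contribution = (O − E)²/E = (30 − 33.654)² / 33.654 = 0.40.

0.40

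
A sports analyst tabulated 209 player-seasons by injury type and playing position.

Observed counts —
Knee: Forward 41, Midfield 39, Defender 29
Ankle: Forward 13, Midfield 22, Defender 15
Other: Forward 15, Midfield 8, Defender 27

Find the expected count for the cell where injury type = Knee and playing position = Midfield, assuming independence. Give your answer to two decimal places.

35.99

Row total (Knee) = 109; column total (Midfield) = 69; grand total N = 209.
Expected count = (row total × column total) / N = 109 × 69 / 209 = 35.99.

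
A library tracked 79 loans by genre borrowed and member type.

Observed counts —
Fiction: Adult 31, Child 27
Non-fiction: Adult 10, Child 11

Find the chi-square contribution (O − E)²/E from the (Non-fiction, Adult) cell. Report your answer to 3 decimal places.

Row total (Non-fiction) = 21; column total (Adult) = 41; N = 79.
Expected count E = 21 × 41 / 79 = 10.8987.
Contribution = (O − E)²/E = (10 − 10.8987)² / 10.8987 = 0.074.

0.074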